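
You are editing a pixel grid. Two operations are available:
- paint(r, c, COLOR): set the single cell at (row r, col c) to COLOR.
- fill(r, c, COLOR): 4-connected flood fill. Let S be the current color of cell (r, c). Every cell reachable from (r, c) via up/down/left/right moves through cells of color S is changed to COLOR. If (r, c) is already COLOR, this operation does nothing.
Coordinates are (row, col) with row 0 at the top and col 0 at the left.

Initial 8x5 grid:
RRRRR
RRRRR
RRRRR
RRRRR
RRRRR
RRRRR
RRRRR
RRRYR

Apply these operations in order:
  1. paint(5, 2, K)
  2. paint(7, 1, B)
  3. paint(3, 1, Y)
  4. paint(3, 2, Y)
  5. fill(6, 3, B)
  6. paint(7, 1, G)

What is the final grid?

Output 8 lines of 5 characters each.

Answer: BBBBB
BBBBB
BBBBB
BYYBB
BBBBB
BBKBB
BBBBB
BGBYB

Derivation:
After op 1 paint(5,2,K):
RRRRR
RRRRR
RRRRR
RRRRR
RRRRR
RRKRR
RRRRR
RRRYR
After op 2 paint(7,1,B):
RRRRR
RRRRR
RRRRR
RRRRR
RRRRR
RRKRR
RRRRR
RBRYR
After op 3 paint(3,1,Y):
RRRRR
RRRRR
RRRRR
RYRRR
RRRRR
RRKRR
RRRRR
RBRYR
After op 4 paint(3,2,Y):
RRRRR
RRRRR
RRRRR
RYYRR
RRRRR
RRKRR
RRRRR
RBRYR
After op 5 fill(6,3,B) [35 cells changed]:
BBBBB
BBBBB
BBBBB
BYYBB
BBBBB
BBKBB
BBBBB
BBBYB
After op 6 paint(7,1,G):
BBBBB
BBBBB
BBBBB
BYYBB
BBBBB
BBKBB
BBBBB
BGBYB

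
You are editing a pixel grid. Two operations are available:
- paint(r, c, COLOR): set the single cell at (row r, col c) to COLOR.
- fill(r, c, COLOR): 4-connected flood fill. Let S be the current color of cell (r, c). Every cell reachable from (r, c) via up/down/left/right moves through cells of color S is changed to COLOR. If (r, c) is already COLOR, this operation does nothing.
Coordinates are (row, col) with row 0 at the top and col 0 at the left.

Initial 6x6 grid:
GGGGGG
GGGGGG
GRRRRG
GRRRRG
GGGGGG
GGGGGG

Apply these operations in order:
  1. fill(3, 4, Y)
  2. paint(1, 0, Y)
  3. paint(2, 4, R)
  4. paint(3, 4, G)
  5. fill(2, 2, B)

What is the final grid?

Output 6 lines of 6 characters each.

After op 1 fill(3,4,Y) [8 cells changed]:
GGGGGG
GGGGGG
GYYYYG
GYYYYG
GGGGGG
GGGGGG
After op 2 paint(1,0,Y):
GGGGGG
YGGGGG
GYYYYG
GYYYYG
GGGGGG
GGGGGG
After op 3 paint(2,4,R):
GGGGGG
YGGGGG
GYYYRG
GYYYYG
GGGGGG
GGGGGG
After op 4 paint(3,4,G):
GGGGGG
YGGGGG
GYYYRG
GYYYGG
GGGGGG
GGGGGG
After op 5 fill(2,2,B) [6 cells changed]:
GGGGGG
YGGGGG
GBBBRG
GBBBGG
GGGGGG
GGGGGG

Answer: GGGGGG
YGGGGG
GBBBRG
GBBBGG
GGGGGG
GGGGGG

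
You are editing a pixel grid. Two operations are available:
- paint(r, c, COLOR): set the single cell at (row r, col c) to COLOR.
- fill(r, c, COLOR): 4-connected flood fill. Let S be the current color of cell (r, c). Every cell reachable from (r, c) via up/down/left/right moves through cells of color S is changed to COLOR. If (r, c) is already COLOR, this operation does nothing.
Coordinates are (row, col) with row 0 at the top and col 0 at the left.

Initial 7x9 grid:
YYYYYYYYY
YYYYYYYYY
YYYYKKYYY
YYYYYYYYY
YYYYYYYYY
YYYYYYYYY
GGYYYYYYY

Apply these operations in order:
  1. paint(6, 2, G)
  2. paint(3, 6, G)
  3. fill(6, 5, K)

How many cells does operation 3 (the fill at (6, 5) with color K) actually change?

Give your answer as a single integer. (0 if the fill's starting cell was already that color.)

After op 1 paint(6,2,G):
YYYYYYYYY
YYYYYYYYY
YYYYKKYYY
YYYYYYYYY
YYYYYYYYY
YYYYYYYYY
GGGYYYYYY
After op 2 paint(3,6,G):
YYYYYYYYY
YYYYYYYYY
YYYYKKYYY
YYYYYYGYY
YYYYYYYYY
YYYYYYYYY
GGGYYYYYY
After op 3 fill(6,5,K) [57 cells changed]:
KKKKKKKKK
KKKKKKKKK
KKKKKKKKK
KKKKKKGKK
KKKKKKKKK
KKKKKKKKK
GGGKKKKKK

Answer: 57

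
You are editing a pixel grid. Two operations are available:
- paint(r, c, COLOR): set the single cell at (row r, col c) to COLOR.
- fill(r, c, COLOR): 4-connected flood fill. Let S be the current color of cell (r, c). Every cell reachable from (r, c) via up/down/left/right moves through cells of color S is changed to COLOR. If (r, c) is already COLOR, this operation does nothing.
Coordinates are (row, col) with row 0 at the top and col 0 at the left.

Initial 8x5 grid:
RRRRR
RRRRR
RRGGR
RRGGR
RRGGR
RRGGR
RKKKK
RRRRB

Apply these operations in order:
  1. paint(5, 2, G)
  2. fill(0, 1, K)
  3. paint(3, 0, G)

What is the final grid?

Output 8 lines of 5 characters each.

After op 1 paint(5,2,G):
RRRRR
RRRRR
RRGGR
RRGGR
RRGGR
RRGGR
RKKKK
RRRRB
After op 2 fill(0,1,K) [27 cells changed]:
KKKKK
KKKKK
KKGGK
KKGGK
KKGGK
KKGGK
KKKKK
KKKKB
After op 3 paint(3,0,G):
KKKKK
KKKKK
KKGGK
GKGGK
KKGGK
KKGGK
KKKKK
KKKKB

Answer: KKKKK
KKKKK
KKGGK
GKGGK
KKGGK
KKGGK
KKKKK
KKKKB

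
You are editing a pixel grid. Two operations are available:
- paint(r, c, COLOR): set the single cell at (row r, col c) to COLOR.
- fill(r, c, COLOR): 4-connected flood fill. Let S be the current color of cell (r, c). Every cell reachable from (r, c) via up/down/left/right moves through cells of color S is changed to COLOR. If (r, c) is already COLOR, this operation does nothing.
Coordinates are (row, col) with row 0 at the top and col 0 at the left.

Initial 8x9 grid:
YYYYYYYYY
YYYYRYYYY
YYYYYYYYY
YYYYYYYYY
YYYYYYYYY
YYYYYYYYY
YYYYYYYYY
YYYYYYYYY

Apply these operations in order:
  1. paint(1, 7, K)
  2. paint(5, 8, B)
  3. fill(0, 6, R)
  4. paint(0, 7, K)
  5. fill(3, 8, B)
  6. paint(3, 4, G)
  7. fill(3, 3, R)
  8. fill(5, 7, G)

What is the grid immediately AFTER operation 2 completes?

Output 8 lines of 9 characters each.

Answer: YYYYYYYYY
YYYYRYYKY
YYYYYYYYY
YYYYYYYYY
YYYYYYYYY
YYYYYYYYB
YYYYYYYYY
YYYYYYYYY

Derivation:
After op 1 paint(1,7,K):
YYYYYYYYY
YYYYRYYKY
YYYYYYYYY
YYYYYYYYY
YYYYYYYYY
YYYYYYYYY
YYYYYYYYY
YYYYYYYYY
After op 2 paint(5,8,B):
YYYYYYYYY
YYYYRYYKY
YYYYYYYYY
YYYYYYYYY
YYYYYYYYY
YYYYYYYYB
YYYYYYYYY
YYYYYYYYY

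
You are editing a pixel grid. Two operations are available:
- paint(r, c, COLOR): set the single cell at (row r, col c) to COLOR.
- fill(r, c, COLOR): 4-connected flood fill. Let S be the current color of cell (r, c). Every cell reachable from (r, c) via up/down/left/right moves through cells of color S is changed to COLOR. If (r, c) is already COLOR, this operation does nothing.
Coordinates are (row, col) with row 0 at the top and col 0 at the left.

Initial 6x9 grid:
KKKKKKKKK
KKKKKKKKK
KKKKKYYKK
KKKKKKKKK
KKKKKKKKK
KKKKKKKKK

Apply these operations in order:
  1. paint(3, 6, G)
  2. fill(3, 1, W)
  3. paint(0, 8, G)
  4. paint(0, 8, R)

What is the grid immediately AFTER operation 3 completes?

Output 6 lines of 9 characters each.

Answer: WWWWWWWWG
WWWWWWWWW
WWWWWYYWW
WWWWWWGWW
WWWWWWWWW
WWWWWWWWW

Derivation:
After op 1 paint(3,6,G):
KKKKKKKKK
KKKKKKKKK
KKKKKYYKK
KKKKKKGKK
KKKKKKKKK
KKKKKKKKK
After op 2 fill(3,1,W) [51 cells changed]:
WWWWWWWWW
WWWWWWWWW
WWWWWYYWW
WWWWWWGWW
WWWWWWWWW
WWWWWWWWW
After op 3 paint(0,8,G):
WWWWWWWWG
WWWWWWWWW
WWWWWYYWW
WWWWWWGWW
WWWWWWWWW
WWWWWWWWW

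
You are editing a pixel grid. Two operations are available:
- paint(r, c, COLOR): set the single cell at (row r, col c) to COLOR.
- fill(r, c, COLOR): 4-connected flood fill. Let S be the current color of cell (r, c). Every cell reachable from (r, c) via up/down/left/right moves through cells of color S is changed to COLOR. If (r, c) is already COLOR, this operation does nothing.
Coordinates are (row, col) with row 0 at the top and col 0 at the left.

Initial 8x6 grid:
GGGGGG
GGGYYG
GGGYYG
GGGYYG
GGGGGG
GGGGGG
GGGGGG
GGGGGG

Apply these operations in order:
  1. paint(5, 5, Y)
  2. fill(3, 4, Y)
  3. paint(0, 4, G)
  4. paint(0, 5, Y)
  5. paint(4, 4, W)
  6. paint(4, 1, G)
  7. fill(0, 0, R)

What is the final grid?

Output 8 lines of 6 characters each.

After op 1 paint(5,5,Y):
GGGGGG
GGGYYG
GGGYYG
GGGYYG
GGGGGG
GGGGGY
GGGGGG
GGGGGG
After op 2 fill(3,4,Y) [0 cells changed]:
GGGGGG
GGGYYG
GGGYYG
GGGYYG
GGGGGG
GGGGGY
GGGGGG
GGGGGG
After op 3 paint(0,4,G):
GGGGGG
GGGYYG
GGGYYG
GGGYYG
GGGGGG
GGGGGY
GGGGGG
GGGGGG
After op 4 paint(0,5,Y):
GGGGGY
GGGYYG
GGGYYG
GGGYYG
GGGGGG
GGGGGY
GGGGGG
GGGGGG
After op 5 paint(4,4,W):
GGGGGY
GGGYYG
GGGYYG
GGGYYG
GGGGWG
GGGGGY
GGGGGG
GGGGGG
After op 6 paint(4,1,G):
GGGGGY
GGGYYG
GGGYYG
GGGYYG
GGGGWG
GGGGGY
GGGGGG
GGGGGG
After op 7 fill(0,0,R) [35 cells changed]:
RRRRRY
RRRYYG
RRRYYG
RRRYYG
RRRRWG
RRRRRY
RRRRRR
RRRRRR

Answer: RRRRRY
RRRYYG
RRRYYG
RRRYYG
RRRRWG
RRRRRY
RRRRRR
RRRRRR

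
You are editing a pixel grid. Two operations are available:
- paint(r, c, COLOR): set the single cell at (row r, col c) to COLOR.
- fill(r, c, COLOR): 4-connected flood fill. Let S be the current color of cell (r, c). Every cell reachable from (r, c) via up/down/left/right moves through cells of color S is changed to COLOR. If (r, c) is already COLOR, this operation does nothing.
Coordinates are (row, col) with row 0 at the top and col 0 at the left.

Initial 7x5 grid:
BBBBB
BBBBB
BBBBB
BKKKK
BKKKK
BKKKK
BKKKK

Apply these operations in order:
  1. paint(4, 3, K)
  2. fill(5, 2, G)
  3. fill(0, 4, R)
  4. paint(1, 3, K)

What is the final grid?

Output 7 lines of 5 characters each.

After op 1 paint(4,3,K):
BBBBB
BBBBB
BBBBB
BKKKK
BKKKK
BKKKK
BKKKK
After op 2 fill(5,2,G) [16 cells changed]:
BBBBB
BBBBB
BBBBB
BGGGG
BGGGG
BGGGG
BGGGG
After op 3 fill(0,4,R) [19 cells changed]:
RRRRR
RRRRR
RRRRR
RGGGG
RGGGG
RGGGG
RGGGG
After op 4 paint(1,3,K):
RRRRR
RRRKR
RRRRR
RGGGG
RGGGG
RGGGG
RGGGG

Answer: RRRRR
RRRKR
RRRRR
RGGGG
RGGGG
RGGGG
RGGGG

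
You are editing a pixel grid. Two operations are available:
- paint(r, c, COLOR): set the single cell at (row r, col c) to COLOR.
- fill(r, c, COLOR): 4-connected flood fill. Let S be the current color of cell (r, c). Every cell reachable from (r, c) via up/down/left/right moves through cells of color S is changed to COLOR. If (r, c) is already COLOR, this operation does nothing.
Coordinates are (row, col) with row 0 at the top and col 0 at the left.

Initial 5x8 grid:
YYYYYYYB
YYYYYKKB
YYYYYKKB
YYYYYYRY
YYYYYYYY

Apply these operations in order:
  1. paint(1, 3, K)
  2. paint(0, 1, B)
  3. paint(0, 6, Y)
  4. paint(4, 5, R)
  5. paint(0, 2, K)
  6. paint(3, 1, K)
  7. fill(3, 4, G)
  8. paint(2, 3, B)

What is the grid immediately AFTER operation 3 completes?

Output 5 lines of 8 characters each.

Answer: YBYYYYYB
YYYKYKKB
YYYYYKKB
YYYYYYRY
YYYYYYYY

Derivation:
After op 1 paint(1,3,K):
YYYYYYYB
YYYKYKKB
YYYYYKKB
YYYYYYRY
YYYYYYYY
After op 2 paint(0,1,B):
YBYYYYYB
YYYKYKKB
YYYYYKKB
YYYYYYRY
YYYYYYYY
After op 3 paint(0,6,Y):
YBYYYYYB
YYYKYKKB
YYYYYKKB
YYYYYYRY
YYYYYYYY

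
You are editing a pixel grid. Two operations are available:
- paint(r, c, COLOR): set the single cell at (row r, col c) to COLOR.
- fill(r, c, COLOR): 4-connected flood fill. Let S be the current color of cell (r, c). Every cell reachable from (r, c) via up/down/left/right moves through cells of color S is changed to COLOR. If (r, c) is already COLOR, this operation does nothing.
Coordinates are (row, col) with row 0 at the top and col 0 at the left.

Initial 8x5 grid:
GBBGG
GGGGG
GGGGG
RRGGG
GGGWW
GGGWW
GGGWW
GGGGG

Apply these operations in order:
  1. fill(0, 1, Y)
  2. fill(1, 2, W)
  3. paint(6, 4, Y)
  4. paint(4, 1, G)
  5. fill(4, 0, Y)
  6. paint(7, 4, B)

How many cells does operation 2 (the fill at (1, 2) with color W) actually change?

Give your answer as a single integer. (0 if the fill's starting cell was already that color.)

After op 1 fill(0,1,Y) [2 cells changed]:
GYYGG
GGGGG
GGGGG
RRGGG
GGGWW
GGGWW
GGGWW
GGGGG
After op 2 fill(1,2,W) [30 cells changed]:
WYYWW
WWWWW
WWWWW
RRWWW
WWWWW
WWWWW
WWWWW
WWWWW

Answer: 30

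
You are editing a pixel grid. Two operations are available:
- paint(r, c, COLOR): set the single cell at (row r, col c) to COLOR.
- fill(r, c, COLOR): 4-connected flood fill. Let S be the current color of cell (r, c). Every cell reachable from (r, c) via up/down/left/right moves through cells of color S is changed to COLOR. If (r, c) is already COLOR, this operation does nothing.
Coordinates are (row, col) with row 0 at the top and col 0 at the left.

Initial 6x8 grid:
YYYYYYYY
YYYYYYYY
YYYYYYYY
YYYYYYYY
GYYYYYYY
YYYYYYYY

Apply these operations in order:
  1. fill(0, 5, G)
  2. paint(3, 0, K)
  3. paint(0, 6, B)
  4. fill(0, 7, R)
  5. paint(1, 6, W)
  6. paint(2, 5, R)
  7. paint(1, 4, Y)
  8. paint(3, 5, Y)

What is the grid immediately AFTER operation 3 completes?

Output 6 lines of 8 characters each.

Answer: GGGGGGBG
GGGGGGGG
GGGGGGGG
KGGGGGGG
GGGGGGGG
GGGGGGGG

Derivation:
After op 1 fill(0,5,G) [47 cells changed]:
GGGGGGGG
GGGGGGGG
GGGGGGGG
GGGGGGGG
GGGGGGGG
GGGGGGGG
After op 2 paint(3,0,K):
GGGGGGGG
GGGGGGGG
GGGGGGGG
KGGGGGGG
GGGGGGGG
GGGGGGGG
After op 3 paint(0,6,B):
GGGGGGBG
GGGGGGGG
GGGGGGGG
KGGGGGGG
GGGGGGGG
GGGGGGGG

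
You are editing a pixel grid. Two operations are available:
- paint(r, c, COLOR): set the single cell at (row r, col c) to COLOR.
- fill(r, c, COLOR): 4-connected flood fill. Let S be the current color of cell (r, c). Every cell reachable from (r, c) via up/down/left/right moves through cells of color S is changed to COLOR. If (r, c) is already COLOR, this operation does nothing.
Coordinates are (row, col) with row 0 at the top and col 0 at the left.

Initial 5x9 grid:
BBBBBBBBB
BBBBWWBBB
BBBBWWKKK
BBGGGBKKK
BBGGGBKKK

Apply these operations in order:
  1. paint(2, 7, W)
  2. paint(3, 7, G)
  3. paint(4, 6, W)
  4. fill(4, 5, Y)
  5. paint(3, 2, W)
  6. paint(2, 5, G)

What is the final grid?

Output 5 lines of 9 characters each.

Answer: BBBBBBBBB
BBBBWWBBB
BBBBWGKWK
BBWGGYKGK
BBGGGYWKK

Derivation:
After op 1 paint(2,7,W):
BBBBBBBBB
BBBBWWBBB
BBBBWWKWK
BBGGGBKKK
BBGGGBKKK
After op 2 paint(3,7,G):
BBBBBBBBB
BBBBWWBBB
BBBBWWKWK
BBGGGBKGK
BBGGGBKKK
After op 3 paint(4,6,W):
BBBBBBBBB
BBBBWWBBB
BBBBWWKWK
BBGGGBKGK
BBGGGBWKK
After op 4 fill(4,5,Y) [2 cells changed]:
BBBBBBBBB
BBBBWWBBB
BBBBWWKWK
BBGGGYKGK
BBGGGYWKK
After op 5 paint(3,2,W):
BBBBBBBBB
BBBBWWBBB
BBBBWWKWK
BBWGGYKGK
BBGGGYWKK
After op 6 paint(2,5,G):
BBBBBBBBB
BBBBWWBBB
BBBBWGKWK
BBWGGYKGK
BBGGGYWKK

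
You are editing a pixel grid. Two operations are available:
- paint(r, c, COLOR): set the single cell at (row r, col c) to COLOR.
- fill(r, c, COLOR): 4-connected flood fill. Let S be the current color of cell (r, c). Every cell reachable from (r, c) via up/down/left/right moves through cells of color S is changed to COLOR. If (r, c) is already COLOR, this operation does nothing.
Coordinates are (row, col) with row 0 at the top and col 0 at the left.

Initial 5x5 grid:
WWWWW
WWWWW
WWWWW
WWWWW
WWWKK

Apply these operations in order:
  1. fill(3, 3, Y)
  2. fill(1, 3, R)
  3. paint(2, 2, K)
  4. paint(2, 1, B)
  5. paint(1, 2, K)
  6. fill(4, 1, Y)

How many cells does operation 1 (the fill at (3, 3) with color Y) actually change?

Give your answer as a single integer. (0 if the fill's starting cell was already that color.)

After op 1 fill(3,3,Y) [23 cells changed]:
YYYYY
YYYYY
YYYYY
YYYYY
YYYKK

Answer: 23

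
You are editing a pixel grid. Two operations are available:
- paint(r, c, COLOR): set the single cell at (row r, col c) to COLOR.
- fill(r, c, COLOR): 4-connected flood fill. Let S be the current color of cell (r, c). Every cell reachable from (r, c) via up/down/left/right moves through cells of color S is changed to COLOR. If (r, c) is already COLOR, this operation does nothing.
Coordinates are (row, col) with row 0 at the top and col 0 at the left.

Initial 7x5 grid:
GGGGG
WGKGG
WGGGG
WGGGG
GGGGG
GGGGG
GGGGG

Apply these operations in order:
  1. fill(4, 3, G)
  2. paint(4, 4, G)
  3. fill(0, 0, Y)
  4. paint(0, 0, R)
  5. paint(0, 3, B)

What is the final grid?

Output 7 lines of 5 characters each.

Answer: RYYBY
WYKYY
WYYYY
WYYYY
YYYYY
YYYYY
YYYYY

Derivation:
After op 1 fill(4,3,G) [0 cells changed]:
GGGGG
WGKGG
WGGGG
WGGGG
GGGGG
GGGGG
GGGGG
After op 2 paint(4,4,G):
GGGGG
WGKGG
WGGGG
WGGGG
GGGGG
GGGGG
GGGGG
After op 3 fill(0,0,Y) [31 cells changed]:
YYYYY
WYKYY
WYYYY
WYYYY
YYYYY
YYYYY
YYYYY
After op 4 paint(0,0,R):
RYYYY
WYKYY
WYYYY
WYYYY
YYYYY
YYYYY
YYYYY
After op 5 paint(0,3,B):
RYYBY
WYKYY
WYYYY
WYYYY
YYYYY
YYYYY
YYYYY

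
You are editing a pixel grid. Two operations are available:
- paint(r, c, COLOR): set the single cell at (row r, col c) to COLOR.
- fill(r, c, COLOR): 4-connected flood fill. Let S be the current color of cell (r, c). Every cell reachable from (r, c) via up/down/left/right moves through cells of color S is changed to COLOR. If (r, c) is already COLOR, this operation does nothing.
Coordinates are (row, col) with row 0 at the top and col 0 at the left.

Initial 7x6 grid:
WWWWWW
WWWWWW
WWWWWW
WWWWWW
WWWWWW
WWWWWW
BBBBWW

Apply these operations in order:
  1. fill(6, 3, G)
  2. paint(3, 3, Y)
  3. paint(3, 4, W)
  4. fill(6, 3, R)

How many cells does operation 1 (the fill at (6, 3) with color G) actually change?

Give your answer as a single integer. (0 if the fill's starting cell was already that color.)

Answer: 4

Derivation:
After op 1 fill(6,3,G) [4 cells changed]:
WWWWWW
WWWWWW
WWWWWW
WWWWWW
WWWWWW
WWWWWW
GGGGWW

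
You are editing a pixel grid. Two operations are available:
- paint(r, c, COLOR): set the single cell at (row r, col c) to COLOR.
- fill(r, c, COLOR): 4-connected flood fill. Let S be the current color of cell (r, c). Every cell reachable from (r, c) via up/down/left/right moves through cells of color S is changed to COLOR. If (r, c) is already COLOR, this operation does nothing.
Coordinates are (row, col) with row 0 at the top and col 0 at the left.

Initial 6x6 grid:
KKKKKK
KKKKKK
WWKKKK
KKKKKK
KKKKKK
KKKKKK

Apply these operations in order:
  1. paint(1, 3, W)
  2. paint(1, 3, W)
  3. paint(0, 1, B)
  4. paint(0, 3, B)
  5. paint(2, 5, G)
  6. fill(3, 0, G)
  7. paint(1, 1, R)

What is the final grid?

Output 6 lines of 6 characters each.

Answer: GBGBGG
GRGWGG
WWGGGG
GGGGGG
GGGGGG
GGGGGG

Derivation:
After op 1 paint(1,3,W):
KKKKKK
KKKWKK
WWKKKK
KKKKKK
KKKKKK
KKKKKK
After op 2 paint(1,3,W):
KKKKKK
KKKWKK
WWKKKK
KKKKKK
KKKKKK
KKKKKK
After op 3 paint(0,1,B):
KBKKKK
KKKWKK
WWKKKK
KKKKKK
KKKKKK
KKKKKK
After op 4 paint(0,3,B):
KBKBKK
KKKWKK
WWKKKK
KKKKKK
KKKKKK
KKKKKK
After op 5 paint(2,5,G):
KBKBKK
KKKWKK
WWKKKG
KKKKKK
KKKKKK
KKKKKK
After op 6 fill(3,0,G) [30 cells changed]:
GBGBGG
GGGWGG
WWGGGG
GGGGGG
GGGGGG
GGGGGG
After op 7 paint(1,1,R):
GBGBGG
GRGWGG
WWGGGG
GGGGGG
GGGGGG
GGGGGG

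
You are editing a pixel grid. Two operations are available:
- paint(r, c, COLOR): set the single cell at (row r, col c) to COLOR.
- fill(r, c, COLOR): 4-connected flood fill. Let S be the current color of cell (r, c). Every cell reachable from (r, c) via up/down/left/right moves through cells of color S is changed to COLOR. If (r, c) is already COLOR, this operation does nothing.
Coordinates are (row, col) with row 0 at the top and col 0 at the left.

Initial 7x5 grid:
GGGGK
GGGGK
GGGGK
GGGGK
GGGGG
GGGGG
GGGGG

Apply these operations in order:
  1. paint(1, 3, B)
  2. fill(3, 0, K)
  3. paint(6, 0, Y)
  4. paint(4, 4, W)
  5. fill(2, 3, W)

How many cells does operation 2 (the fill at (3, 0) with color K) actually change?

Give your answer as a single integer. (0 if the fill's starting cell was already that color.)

After op 1 paint(1,3,B):
GGGGK
GGGBK
GGGGK
GGGGK
GGGGG
GGGGG
GGGGG
After op 2 fill(3,0,K) [30 cells changed]:
KKKKK
KKKBK
KKKKK
KKKKK
KKKKK
KKKKK
KKKKK

Answer: 30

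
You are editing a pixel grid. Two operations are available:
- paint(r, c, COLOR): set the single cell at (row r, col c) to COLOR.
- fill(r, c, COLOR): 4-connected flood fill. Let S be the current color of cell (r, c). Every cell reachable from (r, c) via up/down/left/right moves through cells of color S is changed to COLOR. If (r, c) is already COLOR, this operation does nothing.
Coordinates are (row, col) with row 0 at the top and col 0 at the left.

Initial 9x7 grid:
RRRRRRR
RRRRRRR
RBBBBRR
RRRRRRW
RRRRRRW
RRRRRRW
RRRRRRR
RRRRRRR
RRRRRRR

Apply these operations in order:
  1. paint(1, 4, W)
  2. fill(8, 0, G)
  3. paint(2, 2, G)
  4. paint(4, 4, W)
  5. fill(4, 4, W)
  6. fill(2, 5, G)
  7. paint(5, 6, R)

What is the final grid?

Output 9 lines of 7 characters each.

After op 1 paint(1,4,W):
RRRRRRR
RRRRWRR
RBBBBRR
RRRRRRW
RRRRRRW
RRRRRRW
RRRRRRR
RRRRRRR
RRRRRRR
After op 2 fill(8,0,G) [55 cells changed]:
GGGGGGG
GGGGWGG
GBBBBGG
GGGGGGW
GGGGGGW
GGGGGGW
GGGGGGG
GGGGGGG
GGGGGGG
After op 3 paint(2,2,G):
GGGGGGG
GGGGWGG
GBGBBGG
GGGGGGW
GGGGGGW
GGGGGGW
GGGGGGG
GGGGGGG
GGGGGGG
After op 4 paint(4,4,W):
GGGGGGG
GGGGWGG
GBGBBGG
GGGGGGW
GGGGWGW
GGGGGGW
GGGGGGG
GGGGGGG
GGGGGGG
After op 5 fill(4,4,W) [0 cells changed]:
GGGGGGG
GGGGWGG
GBGBBGG
GGGGGGW
GGGGWGW
GGGGGGW
GGGGGGG
GGGGGGG
GGGGGGG
After op 6 fill(2,5,G) [0 cells changed]:
GGGGGGG
GGGGWGG
GBGBBGG
GGGGGGW
GGGGWGW
GGGGGGW
GGGGGGG
GGGGGGG
GGGGGGG
After op 7 paint(5,6,R):
GGGGGGG
GGGGWGG
GBGBBGG
GGGGGGW
GGGGWGW
GGGGGGR
GGGGGGG
GGGGGGG
GGGGGGG

Answer: GGGGGGG
GGGGWGG
GBGBBGG
GGGGGGW
GGGGWGW
GGGGGGR
GGGGGGG
GGGGGGG
GGGGGGG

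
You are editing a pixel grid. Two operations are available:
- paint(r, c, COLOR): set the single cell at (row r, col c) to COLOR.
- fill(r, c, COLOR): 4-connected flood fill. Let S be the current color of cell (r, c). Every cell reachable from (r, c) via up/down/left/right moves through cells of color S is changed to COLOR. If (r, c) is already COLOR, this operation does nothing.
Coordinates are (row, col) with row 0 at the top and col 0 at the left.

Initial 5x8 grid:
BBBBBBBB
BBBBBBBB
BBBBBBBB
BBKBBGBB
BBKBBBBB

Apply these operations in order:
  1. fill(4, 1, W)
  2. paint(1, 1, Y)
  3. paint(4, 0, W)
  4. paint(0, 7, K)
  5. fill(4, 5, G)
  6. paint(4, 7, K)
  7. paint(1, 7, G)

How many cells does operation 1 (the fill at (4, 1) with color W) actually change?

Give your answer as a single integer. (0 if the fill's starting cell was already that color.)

After op 1 fill(4,1,W) [37 cells changed]:
WWWWWWWW
WWWWWWWW
WWWWWWWW
WWKWWGWW
WWKWWWWW

Answer: 37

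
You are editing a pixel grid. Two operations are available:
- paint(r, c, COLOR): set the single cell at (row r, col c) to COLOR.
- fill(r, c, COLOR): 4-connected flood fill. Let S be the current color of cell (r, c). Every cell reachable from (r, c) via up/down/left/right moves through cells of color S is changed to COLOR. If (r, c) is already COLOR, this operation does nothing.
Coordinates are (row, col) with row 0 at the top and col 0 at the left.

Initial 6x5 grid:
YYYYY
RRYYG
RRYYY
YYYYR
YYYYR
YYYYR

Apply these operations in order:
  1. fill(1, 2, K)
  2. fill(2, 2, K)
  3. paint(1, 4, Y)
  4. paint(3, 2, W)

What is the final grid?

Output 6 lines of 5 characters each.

Answer: KKKKK
RRKKY
RRKKK
KKWKR
KKKKR
KKKKR

Derivation:
After op 1 fill(1,2,K) [22 cells changed]:
KKKKK
RRKKG
RRKKK
KKKKR
KKKKR
KKKKR
After op 2 fill(2,2,K) [0 cells changed]:
KKKKK
RRKKG
RRKKK
KKKKR
KKKKR
KKKKR
After op 3 paint(1,4,Y):
KKKKK
RRKKY
RRKKK
KKKKR
KKKKR
KKKKR
After op 4 paint(3,2,W):
KKKKK
RRKKY
RRKKK
KKWKR
KKKKR
KKKKR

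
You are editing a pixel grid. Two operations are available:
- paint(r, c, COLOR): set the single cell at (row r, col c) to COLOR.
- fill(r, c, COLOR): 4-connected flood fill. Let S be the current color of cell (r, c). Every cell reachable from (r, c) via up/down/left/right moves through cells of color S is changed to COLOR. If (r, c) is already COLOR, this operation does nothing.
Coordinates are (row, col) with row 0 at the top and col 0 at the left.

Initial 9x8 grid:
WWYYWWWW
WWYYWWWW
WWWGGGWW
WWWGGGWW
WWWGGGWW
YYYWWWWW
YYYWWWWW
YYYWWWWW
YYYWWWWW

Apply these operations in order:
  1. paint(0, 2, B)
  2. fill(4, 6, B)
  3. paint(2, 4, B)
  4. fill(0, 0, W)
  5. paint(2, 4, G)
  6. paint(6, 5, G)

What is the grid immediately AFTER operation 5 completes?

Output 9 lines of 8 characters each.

After op 1 paint(0,2,B):
WWBYWWWW
WWYYWWWW
WWWGGGWW
WWWGGGWW
WWWGGGWW
YYYWWWWW
YYYWWWWW
YYYWWWWW
YYYWWWWW
After op 2 fill(4,6,B) [34 cells changed]:
WWBYBBBB
WWYYBBBB
WWWGGGBB
WWWGGGBB
WWWGGGBB
YYYBBBBB
YYYBBBBB
YYYBBBBB
YYYBBBBB
After op 3 paint(2,4,B):
WWBYBBBB
WWYYBBBB
WWWGBGBB
WWWGGGBB
WWWGGGBB
YYYBBBBB
YYYBBBBB
YYYBBBBB
YYYBBBBB
After op 4 fill(0,0,W) [0 cells changed]:
WWBYBBBB
WWYYBBBB
WWWGBGBB
WWWGGGBB
WWWGGGBB
YYYBBBBB
YYYBBBBB
YYYBBBBB
YYYBBBBB
After op 5 paint(2,4,G):
WWBYBBBB
WWYYBBBB
WWWGGGBB
WWWGGGBB
WWWGGGBB
YYYBBBBB
YYYBBBBB
YYYBBBBB
YYYBBBBB

Answer: WWBYBBBB
WWYYBBBB
WWWGGGBB
WWWGGGBB
WWWGGGBB
YYYBBBBB
YYYBBBBB
YYYBBBBB
YYYBBBBB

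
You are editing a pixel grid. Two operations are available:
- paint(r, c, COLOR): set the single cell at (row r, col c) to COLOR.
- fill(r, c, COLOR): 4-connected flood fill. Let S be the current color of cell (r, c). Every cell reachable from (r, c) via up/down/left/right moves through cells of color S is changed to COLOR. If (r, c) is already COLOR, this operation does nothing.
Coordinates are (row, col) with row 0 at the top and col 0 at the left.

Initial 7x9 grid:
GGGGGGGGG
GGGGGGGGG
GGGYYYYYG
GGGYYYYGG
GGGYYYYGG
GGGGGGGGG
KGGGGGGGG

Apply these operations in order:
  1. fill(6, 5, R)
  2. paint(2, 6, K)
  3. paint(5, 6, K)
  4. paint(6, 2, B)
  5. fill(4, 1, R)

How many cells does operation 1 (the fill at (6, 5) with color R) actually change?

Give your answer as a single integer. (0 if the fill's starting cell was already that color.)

After op 1 fill(6,5,R) [49 cells changed]:
RRRRRRRRR
RRRRRRRRR
RRRYYYYYR
RRRYYYYRR
RRRYYYYRR
RRRRRRRRR
KRRRRRRRR

Answer: 49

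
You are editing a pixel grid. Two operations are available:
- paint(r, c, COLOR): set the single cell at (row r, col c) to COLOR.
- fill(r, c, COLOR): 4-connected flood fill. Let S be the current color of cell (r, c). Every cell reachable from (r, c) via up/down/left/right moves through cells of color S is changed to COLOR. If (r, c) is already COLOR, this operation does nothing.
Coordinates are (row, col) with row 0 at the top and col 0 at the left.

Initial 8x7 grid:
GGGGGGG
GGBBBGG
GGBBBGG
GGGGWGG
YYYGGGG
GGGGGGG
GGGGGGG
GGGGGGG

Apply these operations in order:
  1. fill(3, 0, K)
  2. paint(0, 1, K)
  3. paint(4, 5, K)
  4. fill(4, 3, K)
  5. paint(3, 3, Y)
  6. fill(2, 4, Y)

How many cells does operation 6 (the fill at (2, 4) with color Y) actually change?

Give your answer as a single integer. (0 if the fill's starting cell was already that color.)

Answer: 6

Derivation:
After op 1 fill(3,0,K) [46 cells changed]:
KKKKKKK
KKBBBKK
KKBBBKK
KKKKWKK
YYYKKKK
KKKKKKK
KKKKKKK
KKKKKKK
After op 2 paint(0,1,K):
KKKKKKK
KKBBBKK
KKBBBKK
KKKKWKK
YYYKKKK
KKKKKKK
KKKKKKK
KKKKKKK
After op 3 paint(4,5,K):
KKKKKKK
KKBBBKK
KKBBBKK
KKKKWKK
YYYKKKK
KKKKKKK
KKKKKKK
KKKKKKK
After op 4 fill(4,3,K) [0 cells changed]:
KKKKKKK
KKBBBKK
KKBBBKK
KKKKWKK
YYYKKKK
KKKKKKK
KKKKKKK
KKKKKKK
After op 5 paint(3,3,Y):
KKKKKKK
KKBBBKK
KKBBBKK
KKKYWKK
YYYKKKK
KKKKKKK
KKKKKKK
KKKKKKK
After op 6 fill(2,4,Y) [6 cells changed]:
KKKKKKK
KKYYYKK
KKYYYKK
KKKYWKK
YYYKKKK
KKKKKKK
KKKKKKK
KKKKKKK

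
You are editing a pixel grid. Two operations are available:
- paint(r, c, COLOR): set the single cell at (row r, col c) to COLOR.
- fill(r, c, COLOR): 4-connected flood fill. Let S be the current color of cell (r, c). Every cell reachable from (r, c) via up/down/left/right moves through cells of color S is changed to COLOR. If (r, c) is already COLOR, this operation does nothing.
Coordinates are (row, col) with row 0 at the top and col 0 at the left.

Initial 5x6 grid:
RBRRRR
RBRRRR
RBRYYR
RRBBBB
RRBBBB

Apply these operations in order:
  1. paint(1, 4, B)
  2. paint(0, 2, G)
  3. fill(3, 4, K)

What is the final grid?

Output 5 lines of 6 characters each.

Answer: RBGRRR
RBRRBR
RBRYYR
RRKKKK
RRKKKK

Derivation:
After op 1 paint(1,4,B):
RBRRRR
RBRRBR
RBRYYR
RRBBBB
RRBBBB
After op 2 paint(0,2,G):
RBGRRR
RBRRBR
RBRYYR
RRBBBB
RRBBBB
After op 3 fill(3,4,K) [8 cells changed]:
RBGRRR
RBRRBR
RBRYYR
RRKKKK
RRKKKK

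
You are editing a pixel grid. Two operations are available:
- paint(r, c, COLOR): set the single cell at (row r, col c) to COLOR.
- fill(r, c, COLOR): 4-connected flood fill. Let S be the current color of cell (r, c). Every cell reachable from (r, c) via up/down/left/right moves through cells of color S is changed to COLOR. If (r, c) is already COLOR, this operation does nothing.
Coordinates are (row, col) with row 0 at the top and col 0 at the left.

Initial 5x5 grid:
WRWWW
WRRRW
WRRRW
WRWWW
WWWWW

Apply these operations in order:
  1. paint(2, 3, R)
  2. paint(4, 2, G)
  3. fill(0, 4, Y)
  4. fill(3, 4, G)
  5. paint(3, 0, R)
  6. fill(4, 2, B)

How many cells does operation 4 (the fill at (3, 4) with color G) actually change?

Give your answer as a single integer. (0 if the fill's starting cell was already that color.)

After op 1 paint(2,3,R):
WRWWW
WRRRW
WRRRW
WRWWW
WWWWW
After op 2 paint(4,2,G):
WRWWW
WRRRW
WRRRW
WRWWW
WWGWW
After op 3 fill(0,4,Y) [10 cells changed]:
WRYYY
WRRRY
WRRRY
WRYYY
WWGYY
After op 4 fill(3,4,G) [10 cells changed]:
WRGGG
WRRRG
WRRRG
WRGGG
WWGGG

Answer: 10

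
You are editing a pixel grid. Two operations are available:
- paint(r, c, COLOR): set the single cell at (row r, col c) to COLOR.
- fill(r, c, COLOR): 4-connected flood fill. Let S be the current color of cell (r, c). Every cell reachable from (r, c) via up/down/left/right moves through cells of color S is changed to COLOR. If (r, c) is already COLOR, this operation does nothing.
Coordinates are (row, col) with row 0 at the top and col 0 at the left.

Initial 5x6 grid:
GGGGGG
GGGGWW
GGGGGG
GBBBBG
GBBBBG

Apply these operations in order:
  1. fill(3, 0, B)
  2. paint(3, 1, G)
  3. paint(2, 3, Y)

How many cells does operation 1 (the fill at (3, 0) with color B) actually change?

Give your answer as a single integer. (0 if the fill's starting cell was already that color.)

Answer: 20

Derivation:
After op 1 fill(3,0,B) [20 cells changed]:
BBBBBB
BBBBWW
BBBBBB
BBBBBB
BBBBBB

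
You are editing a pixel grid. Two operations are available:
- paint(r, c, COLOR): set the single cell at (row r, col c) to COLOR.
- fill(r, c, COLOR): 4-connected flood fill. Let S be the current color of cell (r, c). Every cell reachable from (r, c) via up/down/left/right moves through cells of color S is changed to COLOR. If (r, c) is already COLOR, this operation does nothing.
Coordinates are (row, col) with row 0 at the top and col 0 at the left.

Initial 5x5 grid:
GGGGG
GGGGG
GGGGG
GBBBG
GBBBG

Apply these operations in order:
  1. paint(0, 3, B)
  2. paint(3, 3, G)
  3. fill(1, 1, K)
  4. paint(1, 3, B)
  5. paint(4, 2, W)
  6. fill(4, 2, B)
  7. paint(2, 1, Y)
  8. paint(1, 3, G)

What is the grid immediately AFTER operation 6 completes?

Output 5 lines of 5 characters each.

After op 1 paint(0,3,B):
GGGBG
GGGGG
GGGGG
GBBBG
GBBBG
After op 2 paint(3,3,G):
GGGBG
GGGGG
GGGGG
GBBGG
GBBBG
After op 3 fill(1,1,K) [19 cells changed]:
KKKBK
KKKKK
KKKKK
KBBKK
KBBBK
After op 4 paint(1,3,B):
KKKBK
KKKBK
KKKKK
KBBKK
KBBBK
After op 5 paint(4,2,W):
KKKBK
KKKBK
KKKKK
KBBKK
KBWBK
After op 6 fill(4,2,B) [1 cells changed]:
KKKBK
KKKBK
KKKKK
KBBKK
KBBBK

Answer: KKKBK
KKKBK
KKKKK
KBBKK
KBBBK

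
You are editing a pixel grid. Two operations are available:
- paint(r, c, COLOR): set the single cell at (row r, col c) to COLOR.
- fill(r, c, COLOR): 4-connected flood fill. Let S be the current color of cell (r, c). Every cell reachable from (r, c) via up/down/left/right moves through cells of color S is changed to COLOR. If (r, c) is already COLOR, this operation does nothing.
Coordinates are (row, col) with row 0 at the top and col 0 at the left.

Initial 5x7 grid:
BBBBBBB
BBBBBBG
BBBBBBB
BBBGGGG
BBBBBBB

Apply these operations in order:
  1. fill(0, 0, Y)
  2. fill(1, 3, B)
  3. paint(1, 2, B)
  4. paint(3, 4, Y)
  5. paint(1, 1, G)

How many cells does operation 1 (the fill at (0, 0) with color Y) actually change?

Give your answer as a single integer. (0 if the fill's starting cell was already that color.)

Answer: 30

Derivation:
After op 1 fill(0,0,Y) [30 cells changed]:
YYYYYYY
YYYYYYG
YYYYYYY
YYYGGGG
YYYYYYY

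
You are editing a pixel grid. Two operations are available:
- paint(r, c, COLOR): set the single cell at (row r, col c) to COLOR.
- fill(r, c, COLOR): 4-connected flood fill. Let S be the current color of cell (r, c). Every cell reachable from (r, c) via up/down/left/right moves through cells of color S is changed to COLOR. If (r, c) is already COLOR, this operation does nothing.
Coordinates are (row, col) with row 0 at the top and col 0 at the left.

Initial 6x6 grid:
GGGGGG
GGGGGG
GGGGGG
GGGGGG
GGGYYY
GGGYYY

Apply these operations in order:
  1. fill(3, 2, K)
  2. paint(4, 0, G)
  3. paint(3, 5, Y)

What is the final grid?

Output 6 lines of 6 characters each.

After op 1 fill(3,2,K) [30 cells changed]:
KKKKKK
KKKKKK
KKKKKK
KKKKKK
KKKYYY
KKKYYY
After op 2 paint(4,0,G):
KKKKKK
KKKKKK
KKKKKK
KKKKKK
GKKYYY
KKKYYY
After op 3 paint(3,5,Y):
KKKKKK
KKKKKK
KKKKKK
KKKKKY
GKKYYY
KKKYYY

Answer: KKKKKK
KKKKKK
KKKKKK
KKKKKY
GKKYYY
KKKYYY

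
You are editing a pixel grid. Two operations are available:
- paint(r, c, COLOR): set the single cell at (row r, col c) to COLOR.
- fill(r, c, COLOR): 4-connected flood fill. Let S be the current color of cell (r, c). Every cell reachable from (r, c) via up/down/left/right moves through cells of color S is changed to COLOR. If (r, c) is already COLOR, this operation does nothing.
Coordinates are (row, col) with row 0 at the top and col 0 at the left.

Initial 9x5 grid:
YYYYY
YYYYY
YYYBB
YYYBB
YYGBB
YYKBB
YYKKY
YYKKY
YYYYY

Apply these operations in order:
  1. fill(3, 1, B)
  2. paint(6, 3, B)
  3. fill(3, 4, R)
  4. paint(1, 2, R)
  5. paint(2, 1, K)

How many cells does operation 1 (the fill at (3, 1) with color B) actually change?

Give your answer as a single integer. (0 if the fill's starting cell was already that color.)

Answer: 31

Derivation:
After op 1 fill(3,1,B) [31 cells changed]:
BBBBB
BBBBB
BBBBB
BBBBB
BBGBB
BBKBB
BBKKB
BBKKB
BBBBB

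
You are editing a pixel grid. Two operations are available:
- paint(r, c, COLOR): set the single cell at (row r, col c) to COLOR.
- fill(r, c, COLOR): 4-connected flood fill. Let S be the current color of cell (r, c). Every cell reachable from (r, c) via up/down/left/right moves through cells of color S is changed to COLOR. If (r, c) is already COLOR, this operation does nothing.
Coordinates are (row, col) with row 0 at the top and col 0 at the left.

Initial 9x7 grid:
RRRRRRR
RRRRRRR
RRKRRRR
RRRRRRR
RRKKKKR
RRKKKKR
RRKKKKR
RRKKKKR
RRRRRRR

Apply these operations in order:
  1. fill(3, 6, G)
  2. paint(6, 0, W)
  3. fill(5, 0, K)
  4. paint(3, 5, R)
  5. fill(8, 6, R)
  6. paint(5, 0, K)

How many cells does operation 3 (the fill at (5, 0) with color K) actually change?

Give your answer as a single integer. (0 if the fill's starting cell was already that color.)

After op 1 fill(3,6,G) [46 cells changed]:
GGGGGGG
GGGGGGG
GGKGGGG
GGGGGGG
GGKKKKG
GGKKKKG
GGKKKKG
GGKKKKG
GGGGGGG
After op 2 paint(6,0,W):
GGGGGGG
GGGGGGG
GGKGGGG
GGGGGGG
GGKKKKG
GGKKKKG
WGKKKKG
GGKKKKG
GGGGGGG
After op 3 fill(5,0,K) [45 cells changed]:
KKKKKKK
KKKKKKK
KKKKKKK
KKKKKKK
KKKKKKK
KKKKKKK
WKKKKKK
KKKKKKK
KKKKKKK

Answer: 45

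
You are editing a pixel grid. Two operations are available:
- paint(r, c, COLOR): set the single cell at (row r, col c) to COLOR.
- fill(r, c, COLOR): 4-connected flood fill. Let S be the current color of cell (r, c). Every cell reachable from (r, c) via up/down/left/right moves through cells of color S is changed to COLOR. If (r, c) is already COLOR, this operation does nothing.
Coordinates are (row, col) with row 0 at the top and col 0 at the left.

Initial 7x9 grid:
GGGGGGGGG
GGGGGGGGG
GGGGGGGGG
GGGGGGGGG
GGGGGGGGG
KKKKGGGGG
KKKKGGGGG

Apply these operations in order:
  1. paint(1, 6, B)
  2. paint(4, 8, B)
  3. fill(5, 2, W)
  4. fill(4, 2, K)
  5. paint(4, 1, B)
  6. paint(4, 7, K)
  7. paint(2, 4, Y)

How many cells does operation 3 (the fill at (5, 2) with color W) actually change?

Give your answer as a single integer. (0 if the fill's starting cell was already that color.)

After op 1 paint(1,6,B):
GGGGGGGGG
GGGGGGBGG
GGGGGGGGG
GGGGGGGGG
GGGGGGGGG
KKKKGGGGG
KKKKGGGGG
After op 2 paint(4,8,B):
GGGGGGGGG
GGGGGGBGG
GGGGGGGGG
GGGGGGGGG
GGGGGGGGB
KKKKGGGGG
KKKKGGGGG
After op 3 fill(5,2,W) [8 cells changed]:
GGGGGGGGG
GGGGGGBGG
GGGGGGGGG
GGGGGGGGG
GGGGGGGGB
WWWWGGGGG
WWWWGGGGG

Answer: 8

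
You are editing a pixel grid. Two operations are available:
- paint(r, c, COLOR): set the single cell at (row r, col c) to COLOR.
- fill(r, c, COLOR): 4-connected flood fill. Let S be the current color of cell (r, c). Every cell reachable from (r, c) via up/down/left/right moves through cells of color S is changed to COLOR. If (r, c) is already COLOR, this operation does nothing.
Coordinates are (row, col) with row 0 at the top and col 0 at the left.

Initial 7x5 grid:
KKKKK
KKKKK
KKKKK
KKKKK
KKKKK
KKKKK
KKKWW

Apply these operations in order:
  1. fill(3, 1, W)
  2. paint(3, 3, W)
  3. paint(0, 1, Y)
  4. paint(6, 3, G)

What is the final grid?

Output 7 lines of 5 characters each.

Answer: WYWWW
WWWWW
WWWWW
WWWWW
WWWWW
WWWWW
WWWGW

Derivation:
After op 1 fill(3,1,W) [33 cells changed]:
WWWWW
WWWWW
WWWWW
WWWWW
WWWWW
WWWWW
WWWWW
After op 2 paint(3,3,W):
WWWWW
WWWWW
WWWWW
WWWWW
WWWWW
WWWWW
WWWWW
After op 3 paint(0,1,Y):
WYWWW
WWWWW
WWWWW
WWWWW
WWWWW
WWWWW
WWWWW
After op 4 paint(6,3,G):
WYWWW
WWWWW
WWWWW
WWWWW
WWWWW
WWWWW
WWWGW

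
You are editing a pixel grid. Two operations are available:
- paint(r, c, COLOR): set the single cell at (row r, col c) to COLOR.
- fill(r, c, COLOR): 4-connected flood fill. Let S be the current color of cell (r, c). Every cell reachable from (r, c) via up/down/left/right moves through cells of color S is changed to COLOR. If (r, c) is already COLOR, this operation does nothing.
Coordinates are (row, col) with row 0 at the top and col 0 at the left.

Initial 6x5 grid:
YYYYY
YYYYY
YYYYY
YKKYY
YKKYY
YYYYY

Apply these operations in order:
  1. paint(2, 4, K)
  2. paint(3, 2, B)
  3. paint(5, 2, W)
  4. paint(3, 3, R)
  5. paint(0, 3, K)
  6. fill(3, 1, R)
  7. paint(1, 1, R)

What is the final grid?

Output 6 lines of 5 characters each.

After op 1 paint(2,4,K):
YYYYY
YYYYY
YYYYK
YKKYY
YKKYY
YYYYY
After op 2 paint(3,2,B):
YYYYY
YYYYY
YYYYK
YKBYY
YKKYY
YYYYY
After op 3 paint(5,2,W):
YYYYY
YYYYY
YYYYK
YKBYY
YKKYY
YYWYY
After op 4 paint(3,3,R):
YYYYY
YYYYY
YYYYK
YKBRY
YKKYY
YYWYY
After op 5 paint(0,3,K):
YYYKY
YYYYY
YYYYK
YKBRY
YKKYY
YYWYY
After op 6 fill(3,1,R) [3 cells changed]:
YYYKY
YYYYY
YYYYK
YRBRY
YRRYY
YYWYY
After op 7 paint(1,1,R):
YYYKY
YRYYY
YYYYK
YRBRY
YRRYY
YYWYY

Answer: YYYKY
YRYYY
YYYYK
YRBRY
YRRYY
YYWYY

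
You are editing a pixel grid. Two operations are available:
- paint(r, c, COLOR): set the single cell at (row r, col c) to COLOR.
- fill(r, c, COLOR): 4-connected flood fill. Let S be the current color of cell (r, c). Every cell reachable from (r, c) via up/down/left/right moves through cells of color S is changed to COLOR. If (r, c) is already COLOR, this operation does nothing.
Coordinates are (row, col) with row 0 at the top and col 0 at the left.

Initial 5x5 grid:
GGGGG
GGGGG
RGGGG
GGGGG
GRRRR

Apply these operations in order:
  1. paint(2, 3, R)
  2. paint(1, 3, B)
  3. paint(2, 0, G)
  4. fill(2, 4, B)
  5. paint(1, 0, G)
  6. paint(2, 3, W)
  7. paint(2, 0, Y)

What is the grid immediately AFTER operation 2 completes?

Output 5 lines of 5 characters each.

Answer: GGGGG
GGGBG
RGGRG
GGGGG
GRRRR

Derivation:
After op 1 paint(2,3,R):
GGGGG
GGGGG
RGGRG
GGGGG
GRRRR
After op 2 paint(1,3,B):
GGGGG
GGGBG
RGGRG
GGGGG
GRRRR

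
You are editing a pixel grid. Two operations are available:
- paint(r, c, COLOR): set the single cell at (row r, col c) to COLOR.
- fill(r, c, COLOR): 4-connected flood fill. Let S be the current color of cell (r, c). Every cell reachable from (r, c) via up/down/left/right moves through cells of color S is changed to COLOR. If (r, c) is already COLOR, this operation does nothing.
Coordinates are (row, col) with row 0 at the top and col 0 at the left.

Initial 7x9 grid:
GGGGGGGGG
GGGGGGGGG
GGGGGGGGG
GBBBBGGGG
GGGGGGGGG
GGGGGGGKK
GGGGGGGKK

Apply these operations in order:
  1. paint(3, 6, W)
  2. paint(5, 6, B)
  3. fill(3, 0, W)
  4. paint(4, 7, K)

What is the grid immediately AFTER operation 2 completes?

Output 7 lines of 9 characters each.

After op 1 paint(3,6,W):
GGGGGGGGG
GGGGGGGGG
GGGGGGGGG
GBBBBGWGG
GGGGGGGGG
GGGGGGGKK
GGGGGGGKK
After op 2 paint(5,6,B):
GGGGGGGGG
GGGGGGGGG
GGGGGGGGG
GBBBBGWGG
GGGGGGGGG
GGGGGGBKK
GGGGGGGKK

Answer: GGGGGGGGG
GGGGGGGGG
GGGGGGGGG
GBBBBGWGG
GGGGGGGGG
GGGGGGBKK
GGGGGGGKK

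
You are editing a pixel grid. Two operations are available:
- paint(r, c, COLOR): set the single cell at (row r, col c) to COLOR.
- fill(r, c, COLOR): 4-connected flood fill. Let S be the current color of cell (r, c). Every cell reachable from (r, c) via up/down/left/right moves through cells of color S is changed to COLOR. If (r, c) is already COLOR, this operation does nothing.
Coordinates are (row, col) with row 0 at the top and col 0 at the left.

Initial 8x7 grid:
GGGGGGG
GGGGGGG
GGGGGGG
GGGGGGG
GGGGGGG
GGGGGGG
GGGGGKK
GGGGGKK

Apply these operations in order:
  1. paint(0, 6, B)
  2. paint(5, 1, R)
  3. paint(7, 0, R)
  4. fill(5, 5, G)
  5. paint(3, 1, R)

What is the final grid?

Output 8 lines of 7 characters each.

After op 1 paint(0,6,B):
GGGGGGB
GGGGGGG
GGGGGGG
GGGGGGG
GGGGGGG
GGGGGGG
GGGGGKK
GGGGGKK
After op 2 paint(5,1,R):
GGGGGGB
GGGGGGG
GGGGGGG
GGGGGGG
GGGGGGG
GRGGGGG
GGGGGKK
GGGGGKK
After op 3 paint(7,0,R):
GGGGGGB
GGGGGGG
GGGGGGG
GGGGGGG
GGGGGGG
GRGGGGG
GGGGGKK
RGGGGKK
After op 4 fill(5,5,G) [0 cells changed]:
GGGGGGB
GGGGGGG
GGGGGGG
GGGGGGG
GGGGGGG
GRGGGGG
GGGGGKK
RGGGGKK
After op 5 paint(3,1,R):
GGGGGGB
GGGGGGG
GGGGGGG
GRGGGGG
GGGGGGG
GRGGGGG
GGGGGKK
RGGGGKK

Answer: GGGGGGB
GGGGGGG
GGGGGGG
GRGGGGG
GGGGGGG
GRGGGGG
GGGGGKK
RGGGGKK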